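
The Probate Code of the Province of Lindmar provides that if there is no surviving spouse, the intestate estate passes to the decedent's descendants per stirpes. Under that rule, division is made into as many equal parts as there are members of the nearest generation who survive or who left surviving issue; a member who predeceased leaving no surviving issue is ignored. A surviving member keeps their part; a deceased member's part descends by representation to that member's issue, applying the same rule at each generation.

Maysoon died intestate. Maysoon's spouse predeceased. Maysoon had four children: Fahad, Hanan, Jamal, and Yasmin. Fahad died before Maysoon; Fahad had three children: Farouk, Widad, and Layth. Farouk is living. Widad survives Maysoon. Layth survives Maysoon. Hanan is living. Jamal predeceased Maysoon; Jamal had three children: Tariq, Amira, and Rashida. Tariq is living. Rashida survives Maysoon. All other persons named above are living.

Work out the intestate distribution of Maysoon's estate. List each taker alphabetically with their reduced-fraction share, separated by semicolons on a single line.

Amira 1/12; Farouk 1/12; Hanan 1/4; Layth 1/12; Rashida 1/12; Tariq 1/12; Widad 1/12; Yasmin 1/4

There is no surviving spouse, so the entire estate passes to Maysoon's descendants per stirpes.
The estate is divided into 4 equal shares of 1/4 among Fahad, Hanan, Jamal, Yasmin.
Fahad predeceased; the 1/4 allotted to Fahad's branch passes to Fahad's issue by representation.
The 1/4 is divided into 3 equal shares of 1/12 among Farouk, Widad, Layth.
Farouk is living and takes 1/12.
Widad is living and takes 1/12.
Layth is living and takes 1/12.
Hanan is living and takes 1/4.
Jamal predeceased; the 1/4 allotted to Jamal's branch passes to Jamal's issue by representation.
The 1/4 is divided into 3 equal shares of 1/12 among Tariq, Amira, Rashida.
Tariq is living and takes 1/12.
Amira is living and takes 1/12.
Rashida is living and takes 1/12.
Yasmin is living and takes 1/4.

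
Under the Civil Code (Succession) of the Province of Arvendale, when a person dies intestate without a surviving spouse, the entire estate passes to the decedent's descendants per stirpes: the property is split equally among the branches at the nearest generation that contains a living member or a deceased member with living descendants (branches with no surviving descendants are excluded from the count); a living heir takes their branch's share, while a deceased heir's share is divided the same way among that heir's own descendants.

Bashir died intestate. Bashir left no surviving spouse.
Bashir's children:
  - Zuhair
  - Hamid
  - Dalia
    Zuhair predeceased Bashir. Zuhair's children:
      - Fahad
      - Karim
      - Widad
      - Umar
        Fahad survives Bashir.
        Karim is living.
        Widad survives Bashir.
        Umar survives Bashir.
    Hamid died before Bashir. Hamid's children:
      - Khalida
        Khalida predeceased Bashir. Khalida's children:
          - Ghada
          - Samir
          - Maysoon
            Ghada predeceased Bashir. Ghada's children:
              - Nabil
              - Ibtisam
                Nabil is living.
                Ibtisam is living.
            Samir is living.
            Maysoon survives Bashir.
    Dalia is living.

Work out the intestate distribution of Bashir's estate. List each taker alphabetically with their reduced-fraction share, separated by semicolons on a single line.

Dalia 1/3; Fahad 1/12; Ibtisam 1/18; Karim 1/12; Maysoon 1/9; Nabil 1/18; Samir 1/9; Umar 1/12; Widad 1/12

There is no surviving spouse, so the entire estate passes to Bashir's descendants per stirpes.
The estate is divided into 3 equal shares of 1/3 among Zuhair, Hamid, Dalia.
Zuhair predeceased; the 1/3 allotted to Zuhair's branch passes to Zuhair's issue by representation.
The 1/3 is divided into 4 equal shares of 1/12 among Fahad, Karim, Widad, Umar.
Fahad is living and takes 1/12.
Karim is living and takes 1/12.
Widad is living and takes 1/12.
Umar is living and takes 1/12.
Hamid predeceased; the 1/3 allotted to Hamid's branch passes to Hamid's issue by representation.
Khalida's line is the sole branch at this level, so the full 1/3 passes to Khalida's issue by representation.
The 1/3 is divided into 3 equal shares of 1/9 among Ghada, Samir, Maysoon.
Ghada predeceased; the 1/9 allotted to Ghada's branch passes to Ghada's issue by representation.
The 1/9 is divided into 2 equal shares of 1/18 among Nabil, Ibtisam.
Nabil is living and takes 1/18.
Ibtisam is living and takes 1/18.
Samir is living and takes 1/9.
Maysoon is living and takes 1/9.
Dalia is living and takes 1/3.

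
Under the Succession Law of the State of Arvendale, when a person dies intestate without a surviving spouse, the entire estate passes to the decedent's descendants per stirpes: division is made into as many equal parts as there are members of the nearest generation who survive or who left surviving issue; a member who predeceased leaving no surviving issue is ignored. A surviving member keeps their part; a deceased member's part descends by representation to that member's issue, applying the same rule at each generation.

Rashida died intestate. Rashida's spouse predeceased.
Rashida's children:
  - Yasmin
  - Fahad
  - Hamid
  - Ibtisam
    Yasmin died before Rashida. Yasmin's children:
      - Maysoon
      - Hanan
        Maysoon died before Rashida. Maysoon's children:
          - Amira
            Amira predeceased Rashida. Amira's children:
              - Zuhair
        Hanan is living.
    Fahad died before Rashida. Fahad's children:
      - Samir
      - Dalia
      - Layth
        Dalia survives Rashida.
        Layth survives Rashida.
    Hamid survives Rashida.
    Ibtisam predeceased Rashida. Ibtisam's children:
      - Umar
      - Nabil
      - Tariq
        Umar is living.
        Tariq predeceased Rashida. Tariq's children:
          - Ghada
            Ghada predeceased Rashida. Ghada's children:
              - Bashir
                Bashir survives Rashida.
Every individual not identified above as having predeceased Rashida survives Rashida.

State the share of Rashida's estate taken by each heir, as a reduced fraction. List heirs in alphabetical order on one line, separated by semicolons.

Bashir 1/12; Dalia 1/12; Hamid 1/4; Hanan 1/8; Layth 1/12; Nabil 1/12; Samir 1/12; Umar 1/12; Zuhair 1/8

There is no surviving spouse, so the entire estate passes to Rashida's descendants per stirpes.
The estate is divided into 4 equal shares of 1/4 among Yasmin, Fahad, Hamid, Ibtisam.
Yasmin predeceased; the 1/4 allotted to Yasmin's branch passes to Yasmin's issue by representation.
The 1/4 is divided into 2 equal shares of 1/8 among Maysoon, Hanan.
Maysoon predeceased; the 1/8 allotted to Maysoon's branch passes to Maysoon's issue by representation.
Amira's line is the sole branch at this level, so the full 1/8 passes to Amira's issue by representation.
Zuhair is the sole taker at this level and receives the full 1/8.
Hanan is living and takes 1/8.
Fahad predeceased; the 1/4 allotted to Fahad's branch passes to Fahad's issue by representation.
The 1/4 is divided into 3 equal shares of 1/12 among Samir, Dalia, Layth.
Samir is living and takes 1/12.
Dalia is living and takes 1/12.
Layth is living and takes 1/12.
Hamid is living and takes 1/4.
Ibtisam predeceased; the 1/4 allotted to Ibtisam's branch passes to Ibtisam's issue by representation.
The 1/4 is divided into 3 equal shares of 1/12 among Umar, Nabil, Tariq.
Umar is living and takes 1/12.
Nabil is living and takes 1/12.
Tariq predeceased; the 1/12 allotted to Tariq's branch passes to Tariq's issue by representation.
Ghada's line is the sole branch at this level, so the full 1/12 passes to Ghada's issue by representation.
Bashir is the sole taker at this level and receives the full 1/12.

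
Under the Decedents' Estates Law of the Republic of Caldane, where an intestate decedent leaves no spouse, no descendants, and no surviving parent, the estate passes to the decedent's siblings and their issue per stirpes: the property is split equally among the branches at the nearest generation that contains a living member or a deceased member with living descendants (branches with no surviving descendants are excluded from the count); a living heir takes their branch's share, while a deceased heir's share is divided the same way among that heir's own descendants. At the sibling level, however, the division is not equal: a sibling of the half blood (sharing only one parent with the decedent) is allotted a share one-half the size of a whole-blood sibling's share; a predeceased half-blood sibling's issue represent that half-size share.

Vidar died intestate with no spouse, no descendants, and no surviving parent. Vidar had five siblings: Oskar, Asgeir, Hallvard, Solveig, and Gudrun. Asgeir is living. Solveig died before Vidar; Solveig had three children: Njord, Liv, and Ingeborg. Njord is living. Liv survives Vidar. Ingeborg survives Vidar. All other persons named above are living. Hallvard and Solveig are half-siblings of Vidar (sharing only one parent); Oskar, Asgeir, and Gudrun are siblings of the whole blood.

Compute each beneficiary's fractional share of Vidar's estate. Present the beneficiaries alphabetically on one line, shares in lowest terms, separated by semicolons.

Asgeir 1/4; Gudrun 1/4; Hallvard 1/8; Ingeborg 1/24; Liv 1/24; Njord 1/24; Oskar 1/4

No spouse, descendants, or parent survives, so the estate passes to Vidar's siblings per stirpes.
Half-blood siblings count for one-half the weight of whole-blood siblings at the initial division.
Dividing 1 in proportion to weights (total weight 4): Oskar (weight 1) → 1/4; Asgeir (weight 1) → 1/4; Hallvard (weight 1/2) → 1/8; Solveig (weight 1/2) → 1/8; Gudrun (weight 1) → 1/4.
Oskar is living and takes 1/4.
Asgeir is living and takes 1/4.
Hallvard is living and takes 1/8.
Solveig predeceased; the 1/8 allotted to Solveig's branch passes to Solveig's issue by representation.
The 1/8 is divided into 3 equal shares of 1/24 among Njord, Liv, Ingeborg.
Njord is living and takes 1/24.
Liv is living and takes 1/24.
Ingeborg is living and takes 1/24.
Gudrun is living and takes 1/4.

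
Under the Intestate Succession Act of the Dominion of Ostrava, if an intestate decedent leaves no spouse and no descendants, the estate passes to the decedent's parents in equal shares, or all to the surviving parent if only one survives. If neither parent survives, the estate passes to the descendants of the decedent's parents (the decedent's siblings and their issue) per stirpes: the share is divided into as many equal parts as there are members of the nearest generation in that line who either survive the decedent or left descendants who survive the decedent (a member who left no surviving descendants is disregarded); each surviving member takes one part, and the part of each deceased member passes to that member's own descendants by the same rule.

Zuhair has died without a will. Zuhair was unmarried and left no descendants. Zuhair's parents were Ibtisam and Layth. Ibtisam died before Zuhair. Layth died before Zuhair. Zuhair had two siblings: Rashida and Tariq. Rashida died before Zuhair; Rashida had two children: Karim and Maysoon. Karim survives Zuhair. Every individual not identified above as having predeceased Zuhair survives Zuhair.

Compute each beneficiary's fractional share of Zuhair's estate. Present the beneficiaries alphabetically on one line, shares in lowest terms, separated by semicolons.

Karim 1/4; Maysoon 1/4; Tariq 1/2

Neither parent survives and there are no descendants, so the estate passes to Zuhair's siblings and their issue per stirpes.
The estate is divided into 2 equal shares of 1/2 among Rashida, Tariq.
Rashida predeceased; the 1/2 allotted to Rashida's branch passes to Rashida's issue by representation.
The 1/2 is divided into 2 equal shares of 1/4 among Karim, Maysoon.
Karim is living and takes 1/4.
Maysoon is living and takes 1/4.
Tariq is living and takes 1/2.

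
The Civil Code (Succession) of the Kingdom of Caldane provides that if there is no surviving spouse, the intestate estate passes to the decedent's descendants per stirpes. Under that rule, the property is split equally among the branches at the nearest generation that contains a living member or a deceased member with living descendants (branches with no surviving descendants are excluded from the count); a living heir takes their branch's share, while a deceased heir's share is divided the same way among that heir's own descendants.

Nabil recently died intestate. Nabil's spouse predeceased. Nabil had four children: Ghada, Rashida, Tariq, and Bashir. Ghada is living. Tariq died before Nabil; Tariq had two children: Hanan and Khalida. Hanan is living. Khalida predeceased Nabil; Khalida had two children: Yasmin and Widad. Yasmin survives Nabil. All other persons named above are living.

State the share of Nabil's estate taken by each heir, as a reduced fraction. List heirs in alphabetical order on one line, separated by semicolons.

Bashir 1/4; Ghada 1/4; Hanan 1/8; Rashida 1/4; Widad 1/16; Yasmin 1/16

There is no surviving spouse, so the entire estate passes to Nabil's descendants per stirpes.
The estate is divided into 4 equal shares of 1/4 among Ghada, Rashida, Tariq, Bashir.
Ghada is living and takes 1/4.
Rashida is living and takes 1/4.
Tariq predeceased; the 1/4 allotted to Tariq's branch passes to Tariq's issue by representation.
The 1/4 is divided into 2 equal shares of 1/8 among Hanan, Khalida.
Hanan is living and takes 1/8.
Khalida predeceased; the 1/8 allotted to Khalida's branch passes to Khalida's issue by representation.
The 1/8 is divided into 2 equal shares of 1/16 among Yasmin, Widad.
Yasmin is living and takes 1/16.
Widad is living and takes 1/16.
Bashir is living and takes 1/4.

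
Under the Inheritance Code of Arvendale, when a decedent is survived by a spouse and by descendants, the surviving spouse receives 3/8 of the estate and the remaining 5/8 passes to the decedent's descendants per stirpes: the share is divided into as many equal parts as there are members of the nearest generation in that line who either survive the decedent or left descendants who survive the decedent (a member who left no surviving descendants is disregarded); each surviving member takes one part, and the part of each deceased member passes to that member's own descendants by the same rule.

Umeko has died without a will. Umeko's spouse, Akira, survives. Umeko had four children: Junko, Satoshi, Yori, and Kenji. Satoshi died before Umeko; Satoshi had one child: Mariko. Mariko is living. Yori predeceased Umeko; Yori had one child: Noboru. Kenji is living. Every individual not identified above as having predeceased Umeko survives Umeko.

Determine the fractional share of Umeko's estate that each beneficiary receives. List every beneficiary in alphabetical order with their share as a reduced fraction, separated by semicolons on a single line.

Akira, as surviving spouse, takes 3/8.
The remaining 5/8 passes to Umeko's descendants per stirpes.
The 5/8 is divided into 4 equal shares of 5/32 among Junko, Satoshi, Yori, Kenji.
Junko is living and takes 5/32.
Satoshi predeceased; the 5/32 allotted to Satoshi's branch passes to Satoshi's issue by representation.
Mariko is the sole taker at this level and receives the full 5/32.
Yori predeceased; the 5/32 allotted to Yori's branch passes to Yori's issue by representation.
Noboru is the sole taker at this level and receives the full 5/32.
Kenji is living and takes 5/32.

Akira 3/8; Junko 5/32; Kenji 5/32; Mariko 5/32; Noboru 5/32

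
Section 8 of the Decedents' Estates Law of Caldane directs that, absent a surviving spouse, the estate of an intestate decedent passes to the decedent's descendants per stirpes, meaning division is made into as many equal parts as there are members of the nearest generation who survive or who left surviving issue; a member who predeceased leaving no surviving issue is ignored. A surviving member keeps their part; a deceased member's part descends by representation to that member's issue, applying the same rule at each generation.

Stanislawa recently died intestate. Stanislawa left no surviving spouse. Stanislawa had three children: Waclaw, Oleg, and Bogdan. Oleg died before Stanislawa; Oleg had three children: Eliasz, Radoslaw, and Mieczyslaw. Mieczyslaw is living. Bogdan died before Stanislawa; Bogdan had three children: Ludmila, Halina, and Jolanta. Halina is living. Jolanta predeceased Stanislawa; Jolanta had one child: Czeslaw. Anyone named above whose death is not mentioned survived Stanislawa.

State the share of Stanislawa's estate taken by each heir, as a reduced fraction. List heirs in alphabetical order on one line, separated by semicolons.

There is no surviving spouse, so the entire estate passes to Stanislawa's descendants per stirpes.
The estate is divided into 3 equal shares of 1/3 among Waclaw, Oleg, Bogdan.
Waclaw is living and takes 1/3.
Oleg predeceased; the 1/3 allotted to Oleg's branch passes to Oleg's issue by representation.
The 1/3 is divided into 3 equal shares of 1/9 among Eliasz, Radoslaw, Mieczyslaw.
Eliasz is living and takes 1/9.
Radoslaw is living and takes 1/9.
Mieczyslaw is living and takes 1/9.
Bogdan predeceased; the 1/3 allotted to Bogdan's branch passes to Bogdan's issue by representation.
The 1/3 is divided into 3 equal shares of 1/9 among Ludmila, Halina, Jolanta.
Ludmila is living and takes 1/9.
Halina is living and takes 1/9.
Jolanta predeceased; the 1/9 allotted to Jolanta's branch passes to Jolanta's issue by representation.
Czeslaw is the sole taker at this level and receives the full 1/9.

Czeslaw 1/9; Eliasz 1/9; Halina 1/9; Ludmila 1/9; Mieczyslaw 1/9; Radoslaw 1/9; Waclaw 1/3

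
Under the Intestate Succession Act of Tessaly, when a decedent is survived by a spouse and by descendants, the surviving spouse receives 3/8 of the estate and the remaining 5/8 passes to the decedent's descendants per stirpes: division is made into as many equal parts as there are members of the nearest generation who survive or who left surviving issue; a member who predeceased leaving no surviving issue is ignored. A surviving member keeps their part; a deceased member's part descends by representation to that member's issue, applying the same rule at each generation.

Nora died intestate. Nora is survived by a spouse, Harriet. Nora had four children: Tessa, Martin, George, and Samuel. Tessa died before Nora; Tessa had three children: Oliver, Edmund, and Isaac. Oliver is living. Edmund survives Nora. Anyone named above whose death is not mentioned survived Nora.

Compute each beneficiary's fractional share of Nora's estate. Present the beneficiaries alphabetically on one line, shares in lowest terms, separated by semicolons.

Edmund 5/96; George 5/32; Harriet 3/8; Isaac 5/96; Martin 5/32; Oliver 5/96; Samuel 5/32

Harriet, as surviving spouse, takes 3/8.
The remaining 5/8 passes to Nora's descendants per stirpes.
The 5/8 is divided into 4 equal shares of 5/32 among Tessa, Martin, George, Samuel.
Tessa predeceased; the 5/32 allotted to Tessa's branch passes to Tessa's issue by representation.
The 5/32 is divided into 3 equal shares of 5/96 among Oliver, Edmund, Isaac.
Oliver is living and takes 5/96.
Edmund is living and takes 5/96.
Isaac is living and takes 5/96.
Martin is living and takes 5/32.
George is living and takes 5/32.
Samuel is living and takes 5/32.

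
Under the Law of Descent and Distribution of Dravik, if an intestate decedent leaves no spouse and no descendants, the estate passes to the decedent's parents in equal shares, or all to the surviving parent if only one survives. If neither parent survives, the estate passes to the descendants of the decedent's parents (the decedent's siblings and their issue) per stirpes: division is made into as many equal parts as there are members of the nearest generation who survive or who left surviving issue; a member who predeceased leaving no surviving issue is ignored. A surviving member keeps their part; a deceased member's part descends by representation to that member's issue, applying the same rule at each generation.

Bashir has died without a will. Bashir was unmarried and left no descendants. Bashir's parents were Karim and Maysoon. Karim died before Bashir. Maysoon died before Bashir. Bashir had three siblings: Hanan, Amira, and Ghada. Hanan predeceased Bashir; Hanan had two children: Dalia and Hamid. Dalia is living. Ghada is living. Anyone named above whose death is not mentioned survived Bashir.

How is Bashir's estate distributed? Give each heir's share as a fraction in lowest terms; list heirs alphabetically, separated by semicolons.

Neither parent survives and there are no descendants, so the estate passes to Bashir's siblings and their issue per stirpes.
The estate is divided into 3 equal shares of 1/3 among Hanan, Amira, Ghada.
Hanan predeceased; the 1/3 allotted to Hanan's branch passes to Hanan's issue by representation.
The 1/3 is divided into 2 equal shares of 1/6 among Dalia, Hamid.
Dalia is living and takes 1/6.
Hamid is living and takes 1/6.
Amira is living and takes 1/3.
Ghada is living and takes 1/3.

Amira 1/3; Dalia 1/6; Ghada 1/3; Hamid 1/6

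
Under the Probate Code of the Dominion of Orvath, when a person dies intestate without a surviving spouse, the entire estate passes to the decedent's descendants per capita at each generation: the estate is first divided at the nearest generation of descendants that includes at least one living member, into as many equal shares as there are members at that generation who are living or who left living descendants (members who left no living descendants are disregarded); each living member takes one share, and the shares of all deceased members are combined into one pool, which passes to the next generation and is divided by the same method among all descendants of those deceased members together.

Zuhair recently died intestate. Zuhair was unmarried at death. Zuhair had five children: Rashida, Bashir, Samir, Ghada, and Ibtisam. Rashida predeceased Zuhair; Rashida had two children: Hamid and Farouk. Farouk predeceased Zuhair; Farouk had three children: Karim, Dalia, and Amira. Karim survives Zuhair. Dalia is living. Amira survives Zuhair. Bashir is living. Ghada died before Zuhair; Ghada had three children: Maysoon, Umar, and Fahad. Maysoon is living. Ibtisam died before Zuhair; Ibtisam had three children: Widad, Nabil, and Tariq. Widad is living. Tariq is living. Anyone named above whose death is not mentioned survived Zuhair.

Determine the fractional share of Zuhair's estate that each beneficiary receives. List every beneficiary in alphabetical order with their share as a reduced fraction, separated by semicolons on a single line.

Amira 1/40; Bashir 1/5; Dalia 1/40; Fahad 3/40; Hamid 3/40; Karim 1/40; Maysoon 3/40; Nabil 3/40; Samir 1/5; Tariq 3/40; Umar 3/40; Widad 3/40

There is no surviving spouse, so the entire estate passes to Zuhair's descendants per capita at each generation.
At generation 1 (Rashida, Bashir, Samir, Ghada, Ibtisam) there are 5 shares of (1)/5 = 1/5 each.
Living: Bashir and Samir — each takes 1/5.
Deceased: Rashida, Ghada, and Ibtisam. Their combined 3/5 is pooled and carried to generation 2.
At generation 2 (Hamid, Farouk, Maysoon, Umar, Fahad, Widad, Nabil, Tariq) there are 8 shares of (3/5)/8 = 3/40 each.
Living: Hamid, Maysoon, Umar, Fahad, Widad, Nabil, and Tariq — each takes 3/40.
Deceased: Farouk. That 3/40 share is carried to generation 3.
At generation 3 (Karim, Dalia, Amira) there are 3 shares of (3/40)/3 = 1/40 each.
Living: Karim, Dalia, and Amira — each takes 1/40.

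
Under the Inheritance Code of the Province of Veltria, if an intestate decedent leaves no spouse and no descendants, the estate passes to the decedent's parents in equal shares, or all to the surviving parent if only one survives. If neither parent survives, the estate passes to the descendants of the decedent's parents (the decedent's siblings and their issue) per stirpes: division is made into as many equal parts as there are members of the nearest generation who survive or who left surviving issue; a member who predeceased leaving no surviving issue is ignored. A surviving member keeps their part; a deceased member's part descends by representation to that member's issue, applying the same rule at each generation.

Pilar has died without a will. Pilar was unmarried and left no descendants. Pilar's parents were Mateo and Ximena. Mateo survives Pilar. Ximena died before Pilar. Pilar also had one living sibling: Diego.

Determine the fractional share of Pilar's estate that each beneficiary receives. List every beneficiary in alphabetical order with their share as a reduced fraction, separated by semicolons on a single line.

Only one parent, Mateo, survives, so Mateo takes the entire estate. The siblings take nothing because a surviving parent has priority.

Mateo 1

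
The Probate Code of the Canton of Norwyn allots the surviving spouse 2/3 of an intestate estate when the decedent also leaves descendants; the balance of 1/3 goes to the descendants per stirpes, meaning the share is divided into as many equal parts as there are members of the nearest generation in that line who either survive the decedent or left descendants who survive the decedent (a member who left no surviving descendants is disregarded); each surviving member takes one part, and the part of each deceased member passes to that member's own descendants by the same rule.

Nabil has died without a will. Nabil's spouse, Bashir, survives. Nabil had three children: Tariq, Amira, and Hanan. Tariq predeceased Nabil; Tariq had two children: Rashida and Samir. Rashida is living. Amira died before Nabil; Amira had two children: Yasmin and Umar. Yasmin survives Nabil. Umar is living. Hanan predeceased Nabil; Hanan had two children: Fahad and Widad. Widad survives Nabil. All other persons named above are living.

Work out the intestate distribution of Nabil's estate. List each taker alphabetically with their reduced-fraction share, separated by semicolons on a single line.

Bashir 2/3; Fahad 1/18; Rashida 1/18; Samir 1/18; Umar 1/18; Widad 1/18; Yasmin 1/18

Bashir, as surviving spouse, takes 2/3.
The remaining 1/3 passes to Nabil's descendants per stirpes.
The 1/3 is divided into 3 equal shares of 1/9 among Tariq, Amira, Hanan.
Tariq predeceased; the 1/9 allotted to Tariq's branch passes to Tariq's issue by representation.
The 1/9 is divided into 2 equal shares of 1/18 among Rashida, Samir.
Rashida is living and takes 1/18.
Samir is living and takes 1/18.
Amira predeceased; the 1/9 allotted to Amira's branch passes to Amira's issue by representation.
The 1/9 is divided into 2 equal shares of 1/18 among Yasmin, Umar.
Yasmin is living and takes 1/18.
Umar is living and takes 1/18.
Hanan predeceased; the 1/9 allotted to Hanan's branch passes to Hanan's issue by representation.
The 1/9 is divided into 2 equal shares of 1/18 among Fahad, Widad.
Fahad is living and takes 1/18.
Widad is living and takes 1/18.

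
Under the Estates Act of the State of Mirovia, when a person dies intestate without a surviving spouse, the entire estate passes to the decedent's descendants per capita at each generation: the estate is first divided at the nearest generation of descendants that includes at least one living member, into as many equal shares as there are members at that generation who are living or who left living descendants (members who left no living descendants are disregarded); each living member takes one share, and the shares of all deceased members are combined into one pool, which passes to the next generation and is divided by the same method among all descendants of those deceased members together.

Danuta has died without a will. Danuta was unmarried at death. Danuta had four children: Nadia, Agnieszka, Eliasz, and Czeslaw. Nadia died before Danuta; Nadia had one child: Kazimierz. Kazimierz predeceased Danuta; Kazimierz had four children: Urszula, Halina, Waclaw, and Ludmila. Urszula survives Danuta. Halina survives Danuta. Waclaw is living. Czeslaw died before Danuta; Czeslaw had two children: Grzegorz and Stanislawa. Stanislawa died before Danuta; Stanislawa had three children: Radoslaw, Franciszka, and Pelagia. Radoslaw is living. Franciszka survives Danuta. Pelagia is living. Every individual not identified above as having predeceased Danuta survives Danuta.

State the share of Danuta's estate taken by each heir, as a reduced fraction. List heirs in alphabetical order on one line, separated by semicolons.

There is no surviving spouse, so the entire estate passes to Danuta's descendants per capita at each generation.
At generation 1 (Nadia, Agnieszka, Eliasz, Czeslaw) there are 4 shares of (1)/4 = 1/4 each.
Living: Agnieszka and Eliasz — each takes 1/4.
Deceased: Nadia and Czeslaw. Their combined 1/2 is pooled and carried to generation 2.
At generation 2 (Kazimierz, Grzegorz, Stanislawa) there are 3 shares of (1/2)/3 = 1/6 each.
Living: Grzegorz — each takes 1/6.
Deceased: Kazimierz and Stanislawa. Their combined 1/3 is pooled and carried to generation 3.
At generation 3 (Urszula, Halina, Waclaw, Ludmila, Radoslaw, Franciszka, Pelagia) there are 7 shares of (1/3)/7 = 1/21 each.
Living: Urszula, Halina, Waclaw, Ludmila, Radoslaw, Franciszka, and Pelagia — each takes 1/21.

Agnieszka 1/4; Eliasz 1/4; Franciszka 1/21; Grzegorz 1/6; Halina 1/21; Ludmila 1/21; Pelagia 1/21; Radoslaw 1/21; Urszula 1/21; Waclaw 1/21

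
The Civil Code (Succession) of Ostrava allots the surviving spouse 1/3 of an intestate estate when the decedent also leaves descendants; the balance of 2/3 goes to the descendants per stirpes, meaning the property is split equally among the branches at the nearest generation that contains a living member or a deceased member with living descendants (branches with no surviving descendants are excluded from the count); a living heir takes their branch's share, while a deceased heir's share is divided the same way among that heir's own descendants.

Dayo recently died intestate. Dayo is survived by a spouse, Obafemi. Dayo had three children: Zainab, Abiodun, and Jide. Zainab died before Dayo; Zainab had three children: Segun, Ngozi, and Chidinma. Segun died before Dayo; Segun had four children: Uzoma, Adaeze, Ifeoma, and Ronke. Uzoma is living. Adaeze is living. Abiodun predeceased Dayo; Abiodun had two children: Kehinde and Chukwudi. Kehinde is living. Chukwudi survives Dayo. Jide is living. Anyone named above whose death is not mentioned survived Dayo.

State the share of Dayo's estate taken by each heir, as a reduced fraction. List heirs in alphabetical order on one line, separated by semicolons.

Obafemi, as surviving spouse, takes 1/3.
The remaining 2/3 passes to Dayo's descendants per stirpes.
The 2/3 is divided into 3 equal shares of 2/9 among Zainab, Abiodun, Jide.
Zainab predeceased; the 2/9 allotted to Zainab's branch passes to Zainab's issue by representation.
The 2/9 is divided into 3 equal shares of 2/27 among Segun, Ngozi, Chidinma.
Segun predeceased; the 2/27 allotted to Segun's branch passes to Segun's issue by representation.
The 2/27 is divided into 4 equal shares of 1/54 among Uzoma, Adaeze, Ifeoma, Ronke.
Uzoma is living and takes 1/54.
Adaeze is living and takes 1/54.
Ifeoma is living and takes 1/54.
Ronke is living and takes 1/54.
Ngozi is living and takes 2/27.
Chidinma is living and takes 2/27.
Abiodun predeceased; the 2/9 allotted to Abiodun's branch passes to Abiodun's issue by representation.
The 2/9 is divided into 2 equal shares of 1/9 among Kehinde, Chukwudi.
Kehinde is living and takes 1/9.
Chukwudi is living and takes 1/9.
Jide is living and takes 2/9.

Adaeze 1/54; Chidinma 2/27; Chukwudi 1/9; Ifeoma 1/54; Jide 2/9; Kehinde 1/9; Ngozi 2/27; Obafemi 1/3; Ronke 1/54; Uzoma 1/54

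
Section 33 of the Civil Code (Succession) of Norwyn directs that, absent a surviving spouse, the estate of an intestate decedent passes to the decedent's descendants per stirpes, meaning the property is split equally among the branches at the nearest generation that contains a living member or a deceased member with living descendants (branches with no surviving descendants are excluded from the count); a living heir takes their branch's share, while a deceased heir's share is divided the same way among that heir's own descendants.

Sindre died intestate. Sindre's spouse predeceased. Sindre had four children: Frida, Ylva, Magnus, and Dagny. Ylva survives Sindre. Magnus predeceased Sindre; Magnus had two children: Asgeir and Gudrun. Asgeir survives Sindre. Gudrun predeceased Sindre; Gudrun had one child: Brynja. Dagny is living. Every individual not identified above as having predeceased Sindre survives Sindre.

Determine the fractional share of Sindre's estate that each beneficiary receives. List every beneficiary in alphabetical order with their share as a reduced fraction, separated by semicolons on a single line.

Asgeir 1/8; Brynja 1/8; Dagny 1/4; Frida 1/4; Ylva 1/4

There is no surviving spouse, so the entire estate passes to Sindre's descendants per stirpes.
The estate is divided into 4 equal shares of 1/4 among Frida, Ylva, Magnus, Dagny.
Frida is living and takes 1/4.
Ylva is living and takes 1/4.
Magnus predeceased; the 1/4 allotted to Magnus's branch passes to Magnus's issue by representation.
The 1/4 is divided into 2 equal shares of 1/8 among Asgeir, Gudrun.
Asgeir is living and takes 1/8.
Gudrun predeceased; the 1/8 allotted to Gudrun's branch passes to Gudrun's issue by representation.
Brynja is the sole taker at this level and receives the full 1/8.
Dagny is living and takes 1/4.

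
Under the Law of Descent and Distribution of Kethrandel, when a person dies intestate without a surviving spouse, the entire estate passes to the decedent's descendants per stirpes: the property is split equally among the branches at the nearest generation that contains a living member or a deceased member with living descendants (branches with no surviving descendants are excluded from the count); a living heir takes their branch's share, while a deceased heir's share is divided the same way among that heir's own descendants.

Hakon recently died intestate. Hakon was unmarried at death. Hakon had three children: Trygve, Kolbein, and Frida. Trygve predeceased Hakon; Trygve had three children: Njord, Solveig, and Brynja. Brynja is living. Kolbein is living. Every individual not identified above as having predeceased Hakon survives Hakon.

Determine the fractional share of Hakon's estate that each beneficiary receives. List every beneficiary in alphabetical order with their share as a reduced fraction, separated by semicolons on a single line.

There is no surviving spouse, so the entire estate passes to Hakon's descendants per stirpes.
The estate is divided into 3 equal shares of 1/3 among Trygve, Kolbein, Frida.
Trygve predeceased; the 1/3 allotted to Trygve's branch passes to Trygve's issue by representation.
The 1/3 is divided into 3 equal shares of 1/9 among Njord, Solveig, Brynja.
Njord is living and takes 1/9.
Solveig is living and takes 1/9.
Brynja is living and takes 1/9.
Kolbein is living and takes 1/3.
Frida is living and takes 1/3.

Brynja 1/9; Frida 1/3; Kolbein 1/3; Njord 1/9; Solveig 1/9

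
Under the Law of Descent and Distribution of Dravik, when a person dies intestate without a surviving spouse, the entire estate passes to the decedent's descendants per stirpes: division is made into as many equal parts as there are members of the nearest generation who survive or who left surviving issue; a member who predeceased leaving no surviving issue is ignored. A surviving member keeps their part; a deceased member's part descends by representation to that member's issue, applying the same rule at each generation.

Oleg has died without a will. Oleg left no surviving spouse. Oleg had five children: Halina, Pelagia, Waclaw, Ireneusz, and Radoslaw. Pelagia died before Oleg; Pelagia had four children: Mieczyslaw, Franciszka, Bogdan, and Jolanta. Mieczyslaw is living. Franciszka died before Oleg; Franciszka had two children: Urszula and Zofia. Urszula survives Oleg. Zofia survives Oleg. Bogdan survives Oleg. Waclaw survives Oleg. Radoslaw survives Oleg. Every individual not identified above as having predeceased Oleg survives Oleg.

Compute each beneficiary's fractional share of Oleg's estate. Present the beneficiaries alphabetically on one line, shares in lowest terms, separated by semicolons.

There is no surviving spouse, so the entire estate passes to Oleg's descendants per stirpes.
The estate is divided into 5 equal shares of 1/5 among Halina, Pelagia, Waclaw, Ireneusz, Radoslaw.
Halina is living and takes 1/5.
Pelagia predeceased; the 1/5 allotted to Pelagia's branch passes to Pelagia's issue by representation.
The 1/5 is divided into 4 equal shares of 1/20 among Mieczyslaw, Franciszka, Bogdan, Jolanta.
Mieczyslaw is living and takes 1/20.
Franciszka predeceased; the 1/20 allotted to Franciszka's branch passes to Franciszka's issue by representation.
The 1/20 is divided into 2 equal shares of 1/40 among Urszula, Zofia.
Urszula is living and takes 1/40.
Zofia is living and takes 1/40.
Bogdan is living and takes 1/20.
Jolanta is living and takes 1/20.
Waclaw is living and takes 1/5.
Ireneusz is living and takes 1/5.
Radoslaw is living and takes 1/5.

Bogdan 1/20; Halina 1/5; Ireneusz 1/5; Jolanta 1/20; Mieczyslaw 1/20; Radoslaw 1/5; Urszula 1/40; Waclaw 1/5; Zofia 1/40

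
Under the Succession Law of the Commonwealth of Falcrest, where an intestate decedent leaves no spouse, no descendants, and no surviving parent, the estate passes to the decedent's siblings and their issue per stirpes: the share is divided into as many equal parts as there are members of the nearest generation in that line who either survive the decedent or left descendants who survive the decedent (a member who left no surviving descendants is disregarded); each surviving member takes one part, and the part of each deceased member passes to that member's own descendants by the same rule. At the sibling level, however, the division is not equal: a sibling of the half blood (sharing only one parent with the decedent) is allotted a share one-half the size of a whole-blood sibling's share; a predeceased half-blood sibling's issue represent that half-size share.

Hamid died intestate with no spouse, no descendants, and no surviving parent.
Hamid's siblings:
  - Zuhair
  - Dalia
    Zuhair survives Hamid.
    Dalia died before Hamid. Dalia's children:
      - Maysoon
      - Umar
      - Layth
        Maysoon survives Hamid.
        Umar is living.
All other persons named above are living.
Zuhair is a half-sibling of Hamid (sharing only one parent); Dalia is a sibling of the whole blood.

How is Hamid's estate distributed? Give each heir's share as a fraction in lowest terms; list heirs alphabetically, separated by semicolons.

No spouse, descendants, or parent survives, so the estate passes to Hamid's siblings per stirpes.
Half-blood siblings count for one-half the weight of whole-blood siblings at the initial division.
Dividing 1 in proportion to weights (total weight 3/2): Zuhair (weight 1/2) → 1/3; Dalia (weight 1) → 2/3.
Zuhair is living and takes 1/3.
Dalia predeceased; the 2/3 allotted to Dalia's branch passes to Dalia's issue by representation.
The 2/3 is divided into 3 equal shares of 2/9 among Maysoon, Umar, Layth.
Maysoon is living and takes 2/9.
Umar is living and takes 2/9.
Layth is living and takes 2/9.

Layth 2/9; Maysoon 2/9; Umar 2/9; Zuhair 1/3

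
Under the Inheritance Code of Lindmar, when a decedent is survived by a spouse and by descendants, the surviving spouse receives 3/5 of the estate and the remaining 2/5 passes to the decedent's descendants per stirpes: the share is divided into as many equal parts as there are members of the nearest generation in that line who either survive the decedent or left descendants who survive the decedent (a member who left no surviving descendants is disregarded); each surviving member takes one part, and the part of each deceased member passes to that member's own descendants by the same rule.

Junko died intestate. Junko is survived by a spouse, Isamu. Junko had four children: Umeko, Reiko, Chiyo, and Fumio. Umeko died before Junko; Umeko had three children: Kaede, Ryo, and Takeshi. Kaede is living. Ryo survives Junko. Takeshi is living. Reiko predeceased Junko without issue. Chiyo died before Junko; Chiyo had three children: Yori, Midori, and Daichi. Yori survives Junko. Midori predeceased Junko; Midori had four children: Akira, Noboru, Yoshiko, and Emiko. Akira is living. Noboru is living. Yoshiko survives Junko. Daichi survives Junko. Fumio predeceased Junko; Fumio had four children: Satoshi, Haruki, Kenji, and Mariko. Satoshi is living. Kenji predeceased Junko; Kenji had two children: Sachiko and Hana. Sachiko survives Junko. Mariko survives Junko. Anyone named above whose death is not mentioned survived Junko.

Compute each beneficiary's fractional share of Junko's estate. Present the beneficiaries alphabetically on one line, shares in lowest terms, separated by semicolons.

Isamu, as surviving spouse, takes 3/5.
The remaining 2/5 passes to Junko's descendants per stirpes.
Reiko left no surviving issue, so that branch lapses and is disregarded.
The 2/5 is divided into 3 equal shares of 2/15 among Umeko, Chiyo, Fumio.
Umeko predeceased; the 2/15 allotted to Umeko's branch passes to Umeko's issue by representation.
The 2/15 is divided into 3 equal shares of 2/45 among Kaede, Ryo, Takeshi.
Kaede is living and takes 2/45.
Ryo is living and takes 2/45.
Takeshi is living and takes 2/45.
Chiyo predeceased; the 2/15 allotted to Chiyo's branch passes to Chiyo's issue by representation.
The 2/15 is divided into 3 equal shares of 2/45 among Yori, Midori, Daichi.
Yori is living and takes 2/45.
Midori predeceased; the 2/45 allotted to Midori's branch passes to Midori's issue by representation.
The 2/45 is divided into 4 equal shares of 1/90 among Akira, Noboru, Yoshiko, Emiko.
Akira is living and takes 1/90.
Noboru is living and takes 1/90.
Yoshiko is living and takes 1/90.
Emiko is living and takes 1/90.
Daichi is living and takes 2/45.
Fumio predeceased; the 2/15 allotted to Fumio's branch passes to Fumio's issue by representation.
The 2/15 is divided into 4 equal shares of 1/30 among Satoshi, Haruki, Kenji, Mariko.
Satoshi is living and takes 1/30.
Haruki is living and takes 1/30.
Kenji predeceased; the 1/30 allotted to Kenji's branch passes to Kenji's issue by representation.
The 1/30 is divided into 2 equal shares of 1/60 among Sachiko, Hana.
Sachiko is living and takes 1/60.
Hana is living and takes 1/60.
Mariko is living and takes 1/30.

Akira 1/90; Daichi 2/45; Emiko 1/90; Hana 1/60; Haruki 1/30; Isamu 3/5; Kaede 2/45; Mariko 1/30; Noboru 1/90; Ryo 2/45; Sachiko 1/60; Satoshi 1/30; Takeshi 2/45; Yori 2/45; Yoshiko 1/90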